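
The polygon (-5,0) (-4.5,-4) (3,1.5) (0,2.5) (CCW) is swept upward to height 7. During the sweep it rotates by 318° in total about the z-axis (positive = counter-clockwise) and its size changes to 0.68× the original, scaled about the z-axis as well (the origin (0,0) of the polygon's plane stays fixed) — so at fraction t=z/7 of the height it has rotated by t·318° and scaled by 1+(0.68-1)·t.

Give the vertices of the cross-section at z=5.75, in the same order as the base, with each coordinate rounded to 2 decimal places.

Cross-section at z=5.75: (0.56,3.64) (-2.41,3.73) (0.75,-2.35) (1.82,-0.28)

t = z/height = 5.75/7 = 0.821429
s = 1 + (scale-1)·z/height = 1 + (0.68-1)·5.75/7 = 0.737143
θ = twist·z/height = 318°·5.75/7 = 261.2143° = 4.559049 rad
cos θ = -0.152739, sin θ = -0.988266 (intermediates below are computed at full precision and shown rounded to 5 d.p.)
v1: (-5,0) → rotate → (0.76370,4.94133) → ×s → (0.56295,3.64247) → (0.56,3.64)
v2: (-4.5,-4) → rotate → (-3.26574,5.05816) → ×s → (-2.40732,3.72858) → (-2.41,3.73)
v3: (3,1.5) → rotate → (1.02418,-3.19391) → ×s → (0.75497,-2.35437) → (0.75,-2.35)
v4: (0,2.5) → rotate → (2.47067,-0.38185) → ×s → (1.82123,-0.28148) → (1.82,-0.28)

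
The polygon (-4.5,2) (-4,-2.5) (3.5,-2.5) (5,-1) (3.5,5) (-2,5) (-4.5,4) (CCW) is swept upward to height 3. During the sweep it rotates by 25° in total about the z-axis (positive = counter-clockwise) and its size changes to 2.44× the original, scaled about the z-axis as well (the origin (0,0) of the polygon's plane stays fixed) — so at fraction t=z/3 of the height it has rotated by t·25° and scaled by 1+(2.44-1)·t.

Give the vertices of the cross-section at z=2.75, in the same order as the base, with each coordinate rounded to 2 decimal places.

t = z/height = 2.75/3 = 0.916667
s = 1 + (scale-1)·z/height = 1 + (2.44-1)·2.75/3 = 2.320000
θ = twist·z/height = 25°·2.75/3 = 22.9167° = 0.399971 rad
cos θ = 0.921072, sin θ = 0.389392 (intermediates below are computed at full precision and shown rounded to 5 d.p.)
v1: (-4.5,2) → rotate → (-4.92361,0.08988) → ×s → (-11.42277,0.20852) → (-11.42,0.21)
v2: (-4,-2.5) → rotate → (-2.71081,-3.86025) → ×s → (-6.28908,-8.95578) → (-6.29,-8.96)
v3: (3.5,-2.5) → rotate → (4.19723,-0.93981) → ×s → (9.73758,-2.18036) → (9.74,-2.18)
v4: (5,-1) → rotate → (4.99475,1.02589) → ×s → (11.58783,2.38006) → (11.59,2.38)
v5: (3.5,5) → rotate → (1.27679,5.96823) → ×s → (2.96216,13.84630) → (2.96,13.85)
v6: (-2,5) → rotate → (-3.78910,3.82658) → ×s → (-8.79072,8.87766) → (-8.79,8.88)
v7: (-4.5,4) → rotate → (-5.70239,1.93203) → ×s → (-13.22955,4.48230) → (-13.23,4.48)

Cross-section at z=2.75: (-11.42,0.21) (-6.29,-8.96) (9.74,-2.18) (11.59,2.38) (2.96,13.85) (-8.79,8.88) (-13.23,4.48)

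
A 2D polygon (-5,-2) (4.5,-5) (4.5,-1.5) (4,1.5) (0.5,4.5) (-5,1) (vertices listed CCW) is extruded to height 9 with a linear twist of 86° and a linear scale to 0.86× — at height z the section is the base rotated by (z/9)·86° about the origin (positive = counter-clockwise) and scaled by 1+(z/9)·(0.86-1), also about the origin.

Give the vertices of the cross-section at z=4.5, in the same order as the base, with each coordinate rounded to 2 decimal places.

t = z/height = 4.5/9 = 0.5
s = 1 + (scale-1)·z/height = 1 + (0.86-1)·4.5/9 = 0.930000
θ = twist·z/height = 86°·4.5/9 = 43.0000° = 0.750492 rad
cos θ = 0.731354, sin θ = 0.681998 (intermediates below are computed at full precision and shown rounded to 5 d.p.)
v1: (-5,-2) → rotate → (-2.29277,-4.87270) → ×s → (-2.13228,-4.53161) → (-2.13,-4.53)
v2: (4.5,-5) → rotate → (6.70108,-0.58778) → ×s → (6.23201,-0.54663) → (6.23,-0.55)
v3: (4.5,-1.5) → rotate → (4.31409,1.97196) → ×s → (4.01210,1.83392) → (4.01,1.83)
v4: (4,1.5) → rotate → (1.90242,3.82502) → ×s → (1.76925,3.55727) → (1.77,3.56)
v5: (0.5,4.5) → rotate → (-2.70332,3.63209) → ×s → (-2.51408,3.37784) → (-2.51,3.38)
v6: (-5,1) → rotate → (-4.33877,-2.67864) → ×s → (-4.03505,-2.49113) → (-4.04,-2.49)

Cross-section at z=4.5: (-2.13,-4.53) (6.23,-0.55) (4.01,1.83) (1.77,3.56) (-2.51,3.38) (-4.04,-2.49)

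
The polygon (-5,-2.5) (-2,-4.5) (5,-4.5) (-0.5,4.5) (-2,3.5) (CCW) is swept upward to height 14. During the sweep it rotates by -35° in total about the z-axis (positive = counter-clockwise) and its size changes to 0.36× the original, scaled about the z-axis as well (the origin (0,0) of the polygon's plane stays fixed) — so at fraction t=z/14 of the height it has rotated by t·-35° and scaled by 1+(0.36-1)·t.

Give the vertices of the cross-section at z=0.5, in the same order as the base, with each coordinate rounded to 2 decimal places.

t = z/height = 0.5/14 = 0.0357143
s = 1 + (scale-1)·z/height = 1 + (0.36-1)·0.5/14 = 0.977143
θ = twist·z/height = -35°·0.5/14 = -1.2500° = -0.021817 rad
cos θ = 0.999762, sin θ = -0.021815 (intermediates below are computed at full precision and shown rounded to 5 d.p.)
v1: (-5,-2.5) → rotate → (-5.05335,-2.39033) → ×s → (-4.93784,-2.33569) → (-4.94,-2.34)
v2: (-2,-4.5) → rotate → (-2.09769,-4.45530) → ×s → (-2.04974,-4.35346) → (-2.05,-4.35)
v3: (5,-4.5) → rotate → (4.90064,-4.60800) → ×s → (4.78863,-4.50268) → (4.79,-4.50)
v4: (-0.5,4.5) → rotate → (-0.40171,4.50984) → ×s → (-0.39253,4.40675) → (-0.39,4.41)
v5: (-2,3.5) → rotate → (-1.92317,3.54280) → ×s → (-1.87921,3.46182) → (-1.88,3.46)

Cross-section at z=0.5: (-4.94,-2.34) (-2.05,-4.35) (4.79,-4.50) (-0.39,4.41) (-1.88,3.46)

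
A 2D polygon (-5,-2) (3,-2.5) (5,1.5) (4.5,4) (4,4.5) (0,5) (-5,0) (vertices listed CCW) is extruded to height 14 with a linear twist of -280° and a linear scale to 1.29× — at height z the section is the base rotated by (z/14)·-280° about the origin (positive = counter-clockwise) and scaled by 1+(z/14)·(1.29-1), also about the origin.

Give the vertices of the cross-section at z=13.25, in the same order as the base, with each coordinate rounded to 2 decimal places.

t = z/height = 13.25/14 = 0.946429
s = 1 + (scale-1)·z/height = 1 + (1.29-1)·13.25/14 = 1.274464
θ = twist·z/height = -280°·13.25/14 = -265.0000° = -4.625123 rad
cos θ = -0.087156, sin θ = 0.996195 (intermediates below are computed at full precision and shown rounded to 5 d.p.)
v1: (-5,-2) → rotate → (2.42817,-4.80666) → ×s → (3.09461,-6.12592) → (3.09,-6.13)
v2: (3,-2.5) → rotate → (2.22902,3.20647) → ×s → (2.84081,4.08654) → (2.84,4.09)
v3: (5,1.5) → rotate → (-1.93007,4.85024) → ×s → (-2.45981,6.18146) → (-2.46,6.18)
v4: (4.5,4) → rotate → (-4.37698,4.13425) → ×s → (-5.57830,5.26896) → (-5.58,5.27)
v5: (4,4.5) → rotate → (-4.83150,3.59258) → ×s → (-6.15757,4.57861) → (-6.16,4.58)
v6: (0,5) → rotate → (-4.98097,-0.43578) → ×s → (-6.34807,-0.55538) → (-6.35,-0.56)
v7: (-5,0) → rotate → (0.43578,-4.98097) → ×s → (0.55538,-6.34807) → (0.56,-6.35)

Cross-section at z=13.25: (3.09,-6.13) (2.84,4.09) (-2.46,6.18) (-5.58,5.27) (-6.16,4.58) (-6.35,-0.56) (0.56,-6.35)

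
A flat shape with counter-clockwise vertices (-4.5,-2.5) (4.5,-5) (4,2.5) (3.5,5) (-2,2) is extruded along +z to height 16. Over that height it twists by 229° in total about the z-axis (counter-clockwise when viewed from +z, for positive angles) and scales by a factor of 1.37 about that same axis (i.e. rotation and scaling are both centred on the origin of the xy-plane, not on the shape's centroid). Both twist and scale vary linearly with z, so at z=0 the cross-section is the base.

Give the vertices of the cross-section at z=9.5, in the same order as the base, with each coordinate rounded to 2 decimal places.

Cross-section at z=9.5: (6.07,-1.62) (0.29,8.20) (-5.63,1.20) (-7.31,-1.42) (0.06,-3.45)

t = z/height = 9.5/16 = 0.59375
s = 1 + (scale-1)·z/height = 1 + (1.37-1)·9.5/16 = 1.219688
θ = twist·z/height = 229°·9.5/16 = 135.9688° = 2.373102 rad
cos θ = -0.718961, sin θ = 0.695051 (intermediates below are computed at full precision and shown rounded to 5 d.p.)
v1: (-4.5,-2.5) → rotate → (4.97295,-1.33033) → ×s → (6.06545,-1.62258) → (6.07,-1.62)
v2: (4.5,-5) → rotate → (0.23993,6.72253) → ×s → (0.29264,8.19939) → (0.29,8.20)
v3: (4,2.5) → rotate → (-4.61347,0.98280) → ×s → (-5.62699,1.19871) → (-5.63,1.20)
v4: (3.5,5) → rotate → (-5.99162,-1.16213) → ×s → (-7.30790,-1.41743) → (-7.31,-1.42)
v5: (-2,2) → rotate → (0.04782,-2.82802) → ×s → (0.05833,-3.44930) → (0.06,-3.45)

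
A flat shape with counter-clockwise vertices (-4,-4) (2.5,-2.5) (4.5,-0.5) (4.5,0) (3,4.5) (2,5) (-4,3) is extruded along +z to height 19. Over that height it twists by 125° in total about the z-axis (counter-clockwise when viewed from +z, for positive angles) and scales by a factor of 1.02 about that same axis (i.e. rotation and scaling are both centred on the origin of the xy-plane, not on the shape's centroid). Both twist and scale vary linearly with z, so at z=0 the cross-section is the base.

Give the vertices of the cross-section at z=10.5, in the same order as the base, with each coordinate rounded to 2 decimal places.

t = z/height = 10.5/19 = 0.552632
s = 1 + (scale-1)·z/height = 1 + (1.02-1)·10.5/19 = 1.011053
θ = twist·z/height = 125°·10.5/19 = 69.0789° = 1.205655 rad
cos θ = 0.357081, sin θ = 0.934073 (intermediates below are computed at full precision and shown rounded to 5 d.p.)
v1: (-4,-4) → rotate → (2.30797,-5.16462) → ×s → (2.33348,-5.22170) → (2.33,-5.22)
v2: (2.5,-2.5) → rotate → (3.22789,1.44248) → ×s → (3.26356,1.45842) → (3.26,1.46)
v3: (4.5,-0.5) → rotate → (2.07390,4.02479) → ×s → (2.09682,4.06927) → (2.10,4.07)
v4: (4.5,0) → rotate → (1.60687,4.20333) → ×s → (1.62463,4.24979) → (1.62,4.25)
v5: (3,4.5) → rotate → (-3.13209,4.40909) → ×s → (-3.16670,4.45782) → (-3.17,4.46)
v6: (2,5) → rotate → (-3.95620,3.65355) → ×s → (-3.99993,3.69393) → (-4.00,3.69)
v7: (-4,3) → rotate → (-4.23054,-2.66505) → ×s → (-4.27730,-2.69451) → (-4.28,-2.69)

Cross-section at z=10.5: (2.33,-5.22) (3.26,1.46) (2.10,4.07) (1.62,4.25) (-3.17,4.46) (-4.00,3.69) (-4.28,-2.69)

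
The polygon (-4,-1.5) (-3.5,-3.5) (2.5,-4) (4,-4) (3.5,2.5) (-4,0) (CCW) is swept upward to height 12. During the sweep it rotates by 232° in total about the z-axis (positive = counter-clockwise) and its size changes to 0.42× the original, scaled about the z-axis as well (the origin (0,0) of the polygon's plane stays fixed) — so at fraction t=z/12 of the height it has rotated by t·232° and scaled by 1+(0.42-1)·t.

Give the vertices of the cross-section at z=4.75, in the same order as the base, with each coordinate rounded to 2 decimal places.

t = z/height = 4.75/12 = 0.395833
s = 1 + (scale-1)·z/height = 1 + (0.42-1)·4.75/12 = 0.770417
θ = twist·z/height = 232°·4.75/12 = 91.8333° = 1.602794 rad
cos θ = -0.031992, sin θ = 0.999488 (intermediates below are computed at full precision and shown rounded to 5 d.p.)
v1: (-4,-1.5) → rotate → (1.62720,-3.94996) → ×s → (1.25362,-3.04312) → (1.25,-3.04)
v2: (-3.5,-3.5) → rotate → (3.61018,-3.38624) → ×s → (2.78134,-2.60881) → (2.78,-2.61)
v3: (2.5,-4) → rotate → (3.91797,2.62669) → ×s → (3.01847,2.02365) → (3.02,2.02)
v4: (4,-4) → rotate → (3.86998,4.12592) → ×s → (2.98150,3.17868) → (2.98,3.18)
v5: (3.5,2.5) → rotate → (-2.61069,3.41823) → ×s → (-2.01132,2.63346) → (-2.01,2.63)
v6: (-4,0) → rotate → (0.12797,-3.99795) → ×s → (0.09859,-3.08009) → (0.10,-3.08)

Cross-section at z=4.75: (1.25,-3.04) (2.78,-2.61) (3.02,2.02) (2.98,3.18) (-2.01,2.63) (0.10,-3.08)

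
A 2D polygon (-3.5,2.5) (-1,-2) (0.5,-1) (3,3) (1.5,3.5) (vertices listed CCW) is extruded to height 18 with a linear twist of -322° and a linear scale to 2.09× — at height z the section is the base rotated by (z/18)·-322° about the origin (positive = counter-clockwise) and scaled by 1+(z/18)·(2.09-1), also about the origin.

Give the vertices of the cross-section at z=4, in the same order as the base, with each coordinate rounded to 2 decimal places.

t = z/height = 4/18 = 0.222222
s = 1 + (scale-1)·z/height = 1 + (2.09-1)·4/18 = 1.242222
θ = twist·z/height = -322°·4/18 = -71.5556° = -1.248880 rad
cos θ = 0.316385, sin θ = -0.948631 (intermediates below are computed at full precision and shown rounded to 5 d.p.)
v1: (-3.5,2.5) → rotate → (1.26423,4.11117) → ×s → (1.57045,5.10699) → (1.57,5.11)
v2: (-1,-2) → rotate → (-2.21365,0.31586) → ×s → (-2.74984,0.39237) → (-2.75,0.39)
v3: (0.5,-1) → rotate → (-0.79044,-0.79070) → ×s → (-0.98190,-0.98223) → (-0.98,-0.98)
v4: (3,3) → rotate → (3.79505,-1.89674) → ×s → (4.71429,-2.35617) → (4.71,-2.36)
v5: (1.5,3.5) → rotate → (3.79479,-0.31560) → ×s → (4.71397,-0.39204) → (4.71,-0.39)

Cross-section at z=4: (1.57,5.11) (-2.75,0.39) (-0.98,-0.98) (4.71,-2.36) (4.71,-0.39)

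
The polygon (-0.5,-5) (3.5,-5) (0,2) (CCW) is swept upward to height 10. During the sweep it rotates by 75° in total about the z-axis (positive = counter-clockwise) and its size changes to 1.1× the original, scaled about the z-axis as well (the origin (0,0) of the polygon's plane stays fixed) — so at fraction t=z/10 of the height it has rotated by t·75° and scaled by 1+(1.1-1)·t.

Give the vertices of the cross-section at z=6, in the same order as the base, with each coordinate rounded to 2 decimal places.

t = z/height = 6/10 = 0.6
s = 1 + (scale-1)·z/height = 1 + (1.1-1)·6/10 = 1.060000
θ = twist·z/height = 75°·6/10 = 45.0000° = 0.785398 rad
cos θ = 0.707107, sin θ = 0.707107 (intermediates below are computed at full precision and shown rounded to 5 d.p.)
v1: (-0.5,-5) → rotate → (3.18198,-3.88909) → ×s → (3.37290,-4.12243) → (3.37,-4.12)
v2: (3.5,-5) → rotate → (6.01041,-1.06066) → ×s → (6.37103,-1.12430) → (6.37,-1.12)
v3: (0,2) → rotate → (-1.41421,1.41421) → ×s → (-1.49907,1.49907) → (-1.50,1.50)

Cross-section at z=6: (3.37,-4.12) (6.37,-1.12) (-1.50,1.50)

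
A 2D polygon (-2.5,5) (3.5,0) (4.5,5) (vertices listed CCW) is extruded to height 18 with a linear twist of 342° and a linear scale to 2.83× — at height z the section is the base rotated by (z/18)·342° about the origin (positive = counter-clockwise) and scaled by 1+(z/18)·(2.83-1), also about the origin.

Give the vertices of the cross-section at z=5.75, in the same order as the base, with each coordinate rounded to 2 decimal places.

t = z/height = 5.75/18 = 0.319444
s = 1 + (scale-1)·z/height = 1 + (2.83-1)·5.75/18 = 1.584583
θ = twist·z/height = 342°·5.75/18 = 109.2500° = 1.906772 rad
cos θ = -0.329691, sin θ = 0.944089 (intermediates below are computed at full precision and shown rounded to 5 d.p.)
v1: (-2.5,5) → rotate → (-3.89622,-4.00868) → ×s → (-6.17388,-6.35208) → (-6.17,-6.35)
v2: (3.5,0) → rotate → (-1.15392,3.30431) → ×s → (-1.82848,5.23596) → (-1.83,5.24)
v3: (4.5,5) → rotate → (-6.20405,2.59995) → ×s → (-9.83084,4.11983) → (-9.83,4.12)

Cross-section at z=5.75: (-6.17,-6.35) (-1.83,5.24) (-9.83,4.12)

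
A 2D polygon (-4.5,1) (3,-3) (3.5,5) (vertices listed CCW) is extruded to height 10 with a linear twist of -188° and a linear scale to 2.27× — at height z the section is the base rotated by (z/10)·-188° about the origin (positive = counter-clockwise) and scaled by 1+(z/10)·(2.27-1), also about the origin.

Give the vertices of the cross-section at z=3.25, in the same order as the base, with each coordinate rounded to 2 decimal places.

Cross-section at z=3.25: (-1.84,6.25) (-1.66,-5.76) (8.57,-0.92)

t = z/height = 3.25/10 = 0.325
s = 1 + (scale-1)·z/height = 1 + (2.27-1)·3.25/10 = 1.412750
θ = twist·z/height = -188°·3.25/10 = -61.1000° = -1.066396 rad
cos θ = 0.483282, sin θ = -0.875465 (intermediates below are computed at full precision and shown rounded to 5 d.p.)
v1: (-4.5,1) → rotate → (-1.29931,4.42287) → ×s → (-1.83559,6.24841) → (-1.84,6.25)
v2: (3,-3) → rotate → (-1.17655,-4.07624) → ×s → (-1.66217,-5.75871) → (-1.66,-5.76)
v3: (3.5,5) → rotate → (6.06881,-0.64771) → ×s → (8.57371,-0.91506) → (8.57,-0.92)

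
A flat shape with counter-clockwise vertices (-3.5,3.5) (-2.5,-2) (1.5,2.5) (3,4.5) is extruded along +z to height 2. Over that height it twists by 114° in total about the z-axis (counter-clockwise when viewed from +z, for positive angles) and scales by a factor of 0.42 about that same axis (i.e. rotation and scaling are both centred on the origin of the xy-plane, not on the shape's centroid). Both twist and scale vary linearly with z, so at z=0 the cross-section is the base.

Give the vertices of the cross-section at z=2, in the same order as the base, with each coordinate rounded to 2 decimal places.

t = z/height = 2/2 = 1
s = 1 + (scale-1)·z/height = 1 + (0.42-1)·2/2 = 0.420000
θ = twist·z/height = 114°·2/2 = 114.0000° = 1.989675 rad
cos θ = -0.406737, sin θ = 0.913545 (intermediates below are computed at full precision and shown rounded to 5 d.p.)
v1: (-3.5,3.5) → rotate → (-1.77383,-4.62099) → ×s → (-0.74501,-1.94081) → (-0.75,-1.94)
v2: (-2.5,-2) → rotate → (2.84393,-1.47039) → ×s → (1.19445,-0.61756) → (1.19,-0.62)
v3: (1.5,2.5) → rotate → (-2.89397,0.35348) → ×s → (-1.21547,0.14846) → (-1.22,0.15)
v4: (3,4.5) → rotate → (-5.33116,0.91032) → ×s → (-2.23909,0.38234) → (-2.24,0.38)

Cross-section at z=2: (-0.75,-1.94) (1.19,-0.62) (-1.22,0.15) (-2.24,0.38)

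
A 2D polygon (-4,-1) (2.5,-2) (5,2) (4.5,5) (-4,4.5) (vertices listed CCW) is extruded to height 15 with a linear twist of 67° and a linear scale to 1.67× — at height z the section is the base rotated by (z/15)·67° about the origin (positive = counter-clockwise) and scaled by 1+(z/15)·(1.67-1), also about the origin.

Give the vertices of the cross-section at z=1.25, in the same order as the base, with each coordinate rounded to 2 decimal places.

t = z/height = 1.25/15 = 0.0833333
s = 1 + (scale-1)·z/height = 1 + (1.67-1)·1.25/15 = 1.055833
θ = twist·z/height = 67°·1.25/15 = 5.5833° = 0.097448 rad
cos θ = 0.995256, sin θ = 0.097293 (intermediates below are computed at full precision and shown rounded to 5 d.p.)
v1: (-4,-1) → rotate → (-3.88373,-1.38443) → ×s → (-4.10057,-1.46173) → (-4.10,-1.46)
v2: (2.5,-2) → rotate → (2.68273,-1.74728) → ×s → (2.83251,-1.84483) → (2.83,-1.84)
v3: (5,2) → rotate → (4.78169,2.47698) → ×s → (5.04867,2.61528) → (5.05,2.62)
v4: (4.5,5) → rotate → (3.99218,5.41410) → ×s → (4.21508,5.71639) → (4.22,5.72)
v5: (-4,4.5) → rotate → (-4.41884,4.08948) → ×s → (-4.66556,4.31781) → (-4.67,4.32)

Cross-section at z=1.25: (-4.10,-1.46) (2.83,-1.84) (5.05,2.62) (4.22,5.72) (-4.67,4.32)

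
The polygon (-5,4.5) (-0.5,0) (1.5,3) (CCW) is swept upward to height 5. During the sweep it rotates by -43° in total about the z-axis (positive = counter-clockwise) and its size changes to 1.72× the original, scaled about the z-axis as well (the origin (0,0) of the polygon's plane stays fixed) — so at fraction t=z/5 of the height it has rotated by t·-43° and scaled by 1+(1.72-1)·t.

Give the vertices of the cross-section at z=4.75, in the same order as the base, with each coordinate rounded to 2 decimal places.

Cross-section at z=4.75: (-1.41,11.24) (-0.64,0.55) (5.22,2.17)

t = z/height = 4.75/5 = 0.95
s = 1 + (scale-1)·z/height = 1 + (1.72-1)·4.75/5 = 1.684000
θ = twist·z/height = -43°·4.75/5 = -40.8500° = -0.712967 rad
cos θ = 0.756425, sin θ = -0.654081 (intermediates below are computed at full precision and shown rounded to 5 d.p.)
v1: (-5,4.5) → rotate → (-0.83876,6.67432) → ×s → (-1.41247,11.23955) → (-1.41,11.24)
v2: (-0.5,0) → rotate → (-0.37821,0.32704) → ×s → (-0.63691,0.55074) → (-0.64,0.55)
v3: (1.5,3) → rotate → (3.09688,1.28815) → ×s → (5.21515,2.16925) → (5.22,2.17)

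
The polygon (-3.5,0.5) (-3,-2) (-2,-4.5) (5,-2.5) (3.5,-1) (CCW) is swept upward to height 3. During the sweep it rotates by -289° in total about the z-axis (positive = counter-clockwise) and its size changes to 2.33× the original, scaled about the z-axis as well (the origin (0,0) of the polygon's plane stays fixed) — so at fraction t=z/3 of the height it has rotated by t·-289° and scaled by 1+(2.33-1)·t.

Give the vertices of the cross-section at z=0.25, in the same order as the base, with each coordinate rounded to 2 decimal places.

Cross-section at z=0.25: (-3.32,2.09) (-3.95,-0.67) (-4.07,-3.66) (3.94,-4.80) (3.10,-2.60)

t = z/height = 0.25/3 = 0.0833333
s = 1 + (scale-1)·z/height = 1 + (2.33-1)·0.25/3 = 1.110833
θ = twist·z/height = -289°·0.25/3 = -24.0833° = -0.420333 rad
cos θ = 0.912953, sin θ = -0.408065 (intermediates below are computed at full precision and shown rounded to 5 d.p.)
v1: (-3.5,0.5) → rotate → (-2.99130,1.88470) → ×s → (-3.32284,2.09359) → (-3.32,2.09)
v2: (-3,-2) → rotate → (-3.55499,-0.60171) → ×s → (-3.94900,-0.66840) → (-3.95,-0.67)
v3: (-2,-4.5) → rotate → (-3.66220,-3.29216) → ×s → (-4.06809,-3.65704) → (-4.07,-3.66)
v4: (5,-2.5) → rotate → (3.54460,-4.32271) → ×s → (3.93746,-4.80181) → (3.94,-4.80)
v5: (3.5,-1) → rotate → (2.78727,-2.34118) → ×s → (3.09619,-2.60066) → (3.10,-2.60)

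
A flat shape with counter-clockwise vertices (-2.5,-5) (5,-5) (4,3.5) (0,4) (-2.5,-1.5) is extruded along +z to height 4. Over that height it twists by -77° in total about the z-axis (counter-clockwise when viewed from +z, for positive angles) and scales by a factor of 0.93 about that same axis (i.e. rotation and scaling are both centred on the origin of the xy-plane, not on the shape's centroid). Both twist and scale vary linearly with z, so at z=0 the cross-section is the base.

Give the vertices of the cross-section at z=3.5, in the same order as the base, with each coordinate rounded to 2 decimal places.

Cross-section at z=3.5: (-5.24,0.36) (-2.53,-6.14) (4.48,-2.20) (3.47,1.44) (-2.20,1.62)

t = z/height = 3.5/4 = 0.875
s = 1 + (scale-1)·z/height = 1 + (0.93-1)·3.5/4 = 0.938750
θ = twist·z/height = -77°·3.5/4 = -67.3750° = -1.175916 rad
cos θ = 0.384698, sin θ = -0.923042 (intermediates below are computed at full precision and shown rounded to 5 d.p.)
v1: (-2.5,-5) → rotate → (-5.57696,0.38412) → ×s → (-5.23537,0.36059) → (-5.24,0.36)
v2: (5,-5) → rotate → (-2.69172,-6.53870) → ×s → (-2.52685,-6.13821) → (-2.53,-6.14)
v3: (4,3.5) → rotate → (4.76944,-2.34573) → ×s → (4.47731,-2.20205) → (4.48,-2.20)
v4: (0,4) → rotate → (3.69217,1.53879) → ×s → (3.46602,1.44454) → (3.47,1.44)
v5: (-2.5,-1.5) → rotate → (-2.34631,1.73056) → ×s → (-2.20260,1.62456) → (-2.20,1.62)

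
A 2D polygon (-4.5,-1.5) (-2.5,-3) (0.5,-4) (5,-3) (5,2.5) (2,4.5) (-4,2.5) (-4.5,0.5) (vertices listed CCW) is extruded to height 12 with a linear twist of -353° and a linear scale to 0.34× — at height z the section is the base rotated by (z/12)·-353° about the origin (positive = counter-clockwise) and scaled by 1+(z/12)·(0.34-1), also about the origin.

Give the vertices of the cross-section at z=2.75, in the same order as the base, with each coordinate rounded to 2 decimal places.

Cross-section at z=2.75: (-1.86,3.57) (-2.85,1.69) (-3.29,-0.96) (-1.84,-4.59) (2.77,-3.85) (4.04,-1.07) (1.56,3.69) (-0.19,3.84)

t = z/height = 2.75/12 = 0.229167
s = 1 + (scale-1)·z/height = 1 + (0.34-1)·2.75/12 = 0.848750
θ = twist·z/height = -353°·2.75/12 = -80.8958° = -1.411899 rad
cos θ = 0.158230, sin θ = -0.987402 (intermediates below are computed at full precision and shown rounded to 5 d.p.)
v1: (-4.5,-1.5) → rotate → (-2.19314,4.20597) → ×s → (-1.86143,3.56981) → (-1.86,3.57)
v2: (-2.5,-3) → rotate → (-3.35778,1.99382) → ×s → (-2.84992,1.69225) → (-2.85,1.69)
v3: (0.5,-4) → rotate → (-3.87049,-1.12662) → ×s → (-3.28508,-0.95622) → (-3.29,-0.96)
v4: (5,-3) → rotate → (-2.17106,-5.41170) → ×s → (-1.84269,-4.59318) → (-1.84,-4.59)
v5: (5,2.5) → rotate → (3.25966,-4.54144) → ×s → (2.76663,-3.85454) → (2.77,-3.85)
v6: (2,4.5) → rotate → (4.75977,-1.26277) → ×s → (4.03985,-1.07178) → (4.04,-1.07)
v7: (-4,2.5) → rotate → (1.83559,4.34518) → ×s → (1.55795,3.68797) → (1.56,3.69)
v8: (-4.5,0.5) → rotate → (-0.21833,4.52243) → ×s → (-0.18531,3.83841) → (-0.19,3.84)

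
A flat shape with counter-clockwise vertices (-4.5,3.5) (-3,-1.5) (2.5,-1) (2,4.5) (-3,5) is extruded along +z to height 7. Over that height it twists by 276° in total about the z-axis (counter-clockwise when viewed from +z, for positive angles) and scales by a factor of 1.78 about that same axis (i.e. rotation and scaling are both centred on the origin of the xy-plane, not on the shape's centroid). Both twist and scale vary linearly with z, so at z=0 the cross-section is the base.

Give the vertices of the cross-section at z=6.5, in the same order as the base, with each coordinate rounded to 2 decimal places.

Cross-section at z=6.5: (7.70,6.11) (-1.29,5.64) (-2.70,-3.78) (6.72,-5.19) (9.60,2.98)

t = z/height = 6.5/7 = 0.928571
s = 1 + (scale-1)·z/height = 1 + (1.78-1)·6.5/7 = 1.724286
θ = twist·z/height = 276°·6.5/7 = 256.2857° = 4.473030 rad
cos θ = -0.237080, sin θ = -0.971490 (intermediates below are computed at full precision and shown rounded to 5 d.p.)
v1: (-4.5,3.5) → rotate → (4.46708,3.54192) → ×s → (7.70252,6.10729) → (7.70,6.11)
v2: (-3,-1.5) → rotate → (-0.74599,3.27009) → ×s → (-1.28631,5.63857) → (-1.29,5.64)
v3: (2.5,-1) → rotate → (-1.56419,-2.19164) → ×s → (-2.69711,-3.77902) → (-2.70,-3.78)
v4: (2,4.5) → rotate → (3.89754,-3.00984) → ×s → (6.72048,-5.18983) → (6.72,-5.19)
v5: (-3,5) → rotate → (5.56869,1.72907) → ×s → (9.60201,2.98141) → (9.60,2.98)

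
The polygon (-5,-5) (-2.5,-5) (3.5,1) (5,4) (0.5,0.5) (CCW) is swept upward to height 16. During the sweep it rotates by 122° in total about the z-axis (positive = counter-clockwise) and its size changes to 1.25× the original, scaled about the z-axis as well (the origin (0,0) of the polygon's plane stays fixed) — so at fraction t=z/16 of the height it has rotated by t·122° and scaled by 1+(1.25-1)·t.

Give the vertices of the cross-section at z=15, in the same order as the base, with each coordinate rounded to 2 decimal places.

t = z/height = 15/16 = 0.9375
s = 1 + (scale-1)·z/height = 1 + (1.25-1)·15/16 = 1.234375
θ = twist·z/height = 122°·15/16 = 114.3750° = 1.996220 rad
cos θ = -0.412707, sin θ = 0.910864 (intermediates below are computed at full precision and shown rounded to 5 d.p.)
v1: (-5,-5) → rotate → (6.61785,-2.49078) → ×s → (8.16891,-3.07456) → (8.17,-3.07)
v2: (-2.5,-5) → rotate → (5.58609,-0.21362) → ×s → (6.89533,-0.26369) → (6.90,-0.26)
v3: (3.5,1) → rotate → (-2.35534,2.77532) → ×s → (-2.90737,3.42578) → (-2.91,3.43)
v4: (5,4) → rotate → (-5.70699,2.90349) → ×s → (-7.04457,3.58400) → (-7.04,3.58)
v5: (0.5,0.5) → rotate → (-0.66179,0.24908) → ×s → (-0.81689,0.30746) → (-0.82,0.31)

Cross-section at z=15: (8.17,-3.07) (6.90,-0.26) (-2.91,3.43) (-7.04,3.58) (-0.82,0.31)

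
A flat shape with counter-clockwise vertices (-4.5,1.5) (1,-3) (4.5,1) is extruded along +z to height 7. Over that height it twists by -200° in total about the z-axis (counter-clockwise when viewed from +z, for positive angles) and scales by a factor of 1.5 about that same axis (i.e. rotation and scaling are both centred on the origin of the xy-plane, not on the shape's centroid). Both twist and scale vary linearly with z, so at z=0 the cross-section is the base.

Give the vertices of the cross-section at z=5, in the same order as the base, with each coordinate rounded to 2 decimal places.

t = z/height = 5/7 = 0.714286
s = 1 + (scale-1)·z/height = 1 + (1.5-1)·5/7 = 1.357143
θ = twist·z/height = -200°·5/7 = -142.8571° = -2.493328 rad
cos θ = -0.797133, sin θ = -0.603804 (intermediates below are computed at full precision and shown rounded to 5 d.p.)
v1: (-4.5,1.5) → rotate → (4.49280,1.52142) → ×s → (6.09738,2.06479) → (6.10,2.06)
v2: (1,-3) → rotate → (-2.60855,1.78759) → ×s → (-3.54017,2.42602) → (-3.54,2.43)
v3: (4.5,1) → rotate → (-2.98329,-3.51425) → ×s → (-4.04875,-4.76934) → (-4.05,-4.77)

Cross-section at z=5: (6.10,2.06) (-3.54,2.43) (-4.05,-4.77)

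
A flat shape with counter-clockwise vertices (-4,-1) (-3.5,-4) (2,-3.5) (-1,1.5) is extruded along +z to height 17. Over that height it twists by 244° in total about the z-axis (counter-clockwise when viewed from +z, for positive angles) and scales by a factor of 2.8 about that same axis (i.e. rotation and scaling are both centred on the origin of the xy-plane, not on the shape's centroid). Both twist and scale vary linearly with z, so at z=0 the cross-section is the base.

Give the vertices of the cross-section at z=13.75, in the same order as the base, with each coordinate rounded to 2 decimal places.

t = z/height = 13.75/17 = 0.808824
s = 1 + (scale-1)·z/height = 1 + (2.8-1)·13.75/17 = 2.455882
θ = twist·z/height = 244°·13.75/17 = 197.3529° = 3.444459 rad
cos θ = -0.954486, sin θ = -0.298257 (intermediates below are computed at full precision and shown rounded to 5 d.p.)
v1: (-4,-1) → rotate → (3.51969,2.14751) → ×s → (8.64393,5.27404) → (8.64,5.27)
v2: (-3.5,-4) → rotate → (2.14767,4.86184) → ×s → (5.27443,11.94011) → (5.27,11.94)
v3: (2,-3.5) → rotate → (-2.95287,2.74419) → ×s → (-7.25190,6.73940) → (-7.25,6.74)
v4: (-1,1.5) → rotate → (1.40187,-1.13347) → ×s → (3.44283,-2.78367) → (3.44,-2.78)

Cross-section at z=13.75: (8.64,5.27) (5.27,11.94) (-7.25,6.74) (3.44,-2.78)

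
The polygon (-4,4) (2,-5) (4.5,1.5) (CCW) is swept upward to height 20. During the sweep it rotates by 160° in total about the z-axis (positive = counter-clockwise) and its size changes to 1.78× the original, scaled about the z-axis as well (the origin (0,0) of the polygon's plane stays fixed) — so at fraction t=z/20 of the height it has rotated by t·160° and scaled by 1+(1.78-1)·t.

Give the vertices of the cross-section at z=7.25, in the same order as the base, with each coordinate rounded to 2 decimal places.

t = z/height = 7.25/20 = 0.3625
s = 1 + (scale-1)·z/height = 1 + (1.78-1)·7.25/20 = 1.282750
θ = twist·z/height = 160°·7.25/20 = 58.0000° = 1.012291 rad
cos θ = 0.529919, sin θ = 0.848048 (intermediates below are computed at full precision and shown rounded to 5 d.p.)
v1: (-4,4) → rotate → (-5.51187,-1.27252) → ×s → (-7.07035,-1.63232) → (-7.07,-1.63)
v2: (2,-5) → rotate → (5.30008,-0.95350) → ×s → (6.79868,-1.22310) → (6.80,-1.22)
v3: (4.5,1.5) → rotate → (1.11256,4.61110) → ×s → (1.42714,5.91488) → (1.43,5.91)

Cross-section at z=7.25: (-7.07,-1.63) (6.80,-1.22) (1.43,5.91)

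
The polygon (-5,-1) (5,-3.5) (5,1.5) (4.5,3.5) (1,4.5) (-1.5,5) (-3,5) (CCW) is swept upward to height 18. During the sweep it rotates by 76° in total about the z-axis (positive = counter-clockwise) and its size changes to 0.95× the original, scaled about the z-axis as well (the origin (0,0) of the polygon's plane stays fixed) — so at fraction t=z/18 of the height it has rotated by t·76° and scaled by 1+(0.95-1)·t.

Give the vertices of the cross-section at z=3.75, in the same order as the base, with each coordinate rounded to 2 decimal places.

t = z/height = 3.75/18 = 0.208333
s = 1 + (scale-1)·z/height = 1 + (0.95-1)·3.75/18 = 0.989583
θ = twist·z/height = 76°·3.75/18 = 15.8333° = 0.276344 rad
cos θ = 0.962059, sin θ = 0.272840 (intermediates below are computed at full precision and shown rounded to 5 d.p.)
v1: (-5,-1) → rotate → (-4.53746,-2.32626) → ×s → (-4.49019,-2.30203) → (-4.49,-2.30)
v2: (5,-3.5) → rotate → (5.76524,-2.00301) → ×s → (5.70518,-1.98214) → (5.71,-1.98)
v3: (5,1.5) → rotate → (4.40104,2.80729) → ×s → (4.35519,2.77805) → (4.36,2.78)
v4: (4.5,3.5) → rotate → (3.37433,4.59499) → ×s → (3.33918,4.54712) → (3.34,4.55)
v5: (1,4.5) → rotate → (-0.26572,4.60211) → ×s → (-0.26295,4.55417) → (-0.26,4.55)
v6: (-1.5,5) → rotate → (-2.80729,4.40104) → ×s → (-2.77805,4.35519) → (-2.78,4.36)
v7: (-3,5) → rotate → (-4.25038,3.99178) → ×s → (-4.20610,3.95020) → (-4.21,3.95)

Cross-section at z=3.75: (-4.49,-2.30) (5.71,-1.98) (4.36,2.78) (3.34,4.55) (-0.26,4.55) (-2.78,4.36) (-4.21,3.95)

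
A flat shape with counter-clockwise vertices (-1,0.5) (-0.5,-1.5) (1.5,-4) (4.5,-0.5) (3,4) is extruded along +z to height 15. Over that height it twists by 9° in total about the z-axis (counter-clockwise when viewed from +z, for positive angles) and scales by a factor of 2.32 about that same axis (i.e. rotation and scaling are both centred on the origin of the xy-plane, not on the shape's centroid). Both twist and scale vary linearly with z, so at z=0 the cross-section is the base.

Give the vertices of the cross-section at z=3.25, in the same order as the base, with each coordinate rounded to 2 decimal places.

t = z/height = 3.25/15 = 0.216667
s = 1 + (scale-1)·z/height = 1 + (2.32-1)·3.25/15 = 1.286000
θ = twist·z/height = 9°·3.25/15 = 1.9500° = 0.034034 rad
cos θ = 0.999421, sin θ = 0.034027 (intermediates below are computed at full precision and shown rounded to 5 d.p.)
v1: (-1,0.5) → rotate → (-1.01643,0.46568) → ×s → (-1.30713,0.59887) → (-1.31,0.60)
v2: (-0.5,-1.5) → rotate → (-0.44867,-1.51615) → ×s → (-0.57699,-1.94976) → (-0.58,-1.95)
v3: (1.5,-4) → rotate → (1.63524,-3.94664) → ×s → (2.10292,-5.07538) → (2.10,-5.08)
v4: (4.5,-0.5) → rotate → (4.51441,-0.34659) → ×s → (5.80553,-0.44571) → (5.81,-0.45)
v5: (3,4) → rotate → (2.86215,4.09977) → ×s → (3.68073,5.27230) → (3.68,5.27)

Cross-section at z=3.25: (-1.31,0.60) (-0.58,-1.95) (2.10,-5.08) (5.81,-0.45) (3.68,5.27)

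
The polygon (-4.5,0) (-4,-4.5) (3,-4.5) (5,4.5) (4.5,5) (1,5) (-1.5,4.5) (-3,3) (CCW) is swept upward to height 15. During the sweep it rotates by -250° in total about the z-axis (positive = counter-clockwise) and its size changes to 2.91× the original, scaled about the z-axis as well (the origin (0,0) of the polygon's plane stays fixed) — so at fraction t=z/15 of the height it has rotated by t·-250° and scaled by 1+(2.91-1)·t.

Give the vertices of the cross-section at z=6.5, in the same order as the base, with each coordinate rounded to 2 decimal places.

t = z/height = 6.5/15 = 0.433333
s = 1 + (scale-1)·z/height = 1 + (2.91-1)·6.5/15 = 1.827667
θ = twist·z/height = -250°·6.5/15 = -108.3333° = -1.890773 rad
cos θ = -0.314545, sin θ = -0.949243 (intermediates below are computed at full precision and shown rounded to 5 d.p.)
v1: (-4.5,0) → rotate → (1.41545,4.27159) → ×s → (2.58697,7.80705) → (2.59,7.81)
v2: (-4,-4.5) → rotate → (-3.01341,5.21242) → ×s → (-5.50751,9.52657) → (-5.51,9.53)
v3: (3,-4.5) → rotate → (-5.21523,-1.43228) → ×s → (-9.53170,-2.61772) → (-9.53,-2.62)
v4: (5,4.5) → rotate → (2.69887,-6.16166) → ×s → (4.93263,-11.26147) → (4.93,-11.26)
v5: (4.5,5) → rotate → (3.33076,-5.84432) → ×s → (6.08752,-10.68146) → (6.09,-10.68)
v6: (1,5) → rotate → (4.43167,-2.52197) → ×s → (8.09961,-4.60931) → (8.10,-4.61)
v7: (-1.5,4.5) → rotate → (4.74341,0.00841) → ×s → (8.66937,0.01538) → (8.67,0.02)
v8: (-3,3) → rotate → (3.79136,1.90409) → ×s → (6.92935,3.48005) → (6.93,3.48)

Cross-section at z=6.5: (2.59,7.81) (-5.51,9.53) (-9.53,-2.62) (4.93,-11.26) (6.09,-10.68) (8.10,-4.61) (8.67,0.02) (6.93,3.48)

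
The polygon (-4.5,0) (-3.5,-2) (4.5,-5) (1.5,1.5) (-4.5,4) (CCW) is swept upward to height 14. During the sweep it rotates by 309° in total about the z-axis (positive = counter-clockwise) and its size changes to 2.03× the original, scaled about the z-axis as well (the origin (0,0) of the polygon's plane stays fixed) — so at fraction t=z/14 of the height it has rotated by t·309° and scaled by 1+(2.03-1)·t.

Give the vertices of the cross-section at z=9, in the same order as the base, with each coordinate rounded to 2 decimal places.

Cross-section at z=9: (7.09,2.39) (4.45,5.01) (-9.74,5.48) (-1.57,-3.16) (9.21,-3.91)

t = z/height = 9/14 = 0.642857
s = 1 + (scale-1)·z/height = 1 + (2.03-1)·9/14 = 1.662143
θ = twist·z/height = 309°·9/14 = 198.6429° = 3.466972 rad
cos θ = -0.947530, sin θ = -0.319668 (intermediates below are computed at full precision and shown rounded to 5 d.p.)
v1: (-4.5,0) → rotate → (4.26388,1.43851) → ×s → (7.08718,2.39100) → (7.09,2.39)
v2: (-3.5,-2) → rotate → (2.67702,3.01390) → ×s → (4.44958,5.00953) → (4.45,5.01)
v3: (4.5,-5) → rotate → (-5.86222,3.29914) → ×s → (-9.74385,5.48364) → (-9.74,5.48)
v4: (1.5,1.5) → rotate → (-0.94179,-1.90080) → ×s → (-1.56539,-3.15940) → (-1.57,-3.16)
v5: (-4.5,4) → rotate → (5.54256,-2.35161) → ×s → (9.21252,-3.90871) → (9.21,-3.91)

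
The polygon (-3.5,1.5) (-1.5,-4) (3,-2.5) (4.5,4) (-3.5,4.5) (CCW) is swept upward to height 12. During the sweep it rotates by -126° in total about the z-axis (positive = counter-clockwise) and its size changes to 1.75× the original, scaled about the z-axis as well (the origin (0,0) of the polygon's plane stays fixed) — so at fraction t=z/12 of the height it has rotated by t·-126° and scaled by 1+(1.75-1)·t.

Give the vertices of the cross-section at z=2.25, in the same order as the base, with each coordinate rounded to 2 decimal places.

Cross-section at z=2.25: (-2.97,3.17) (-3.40,-3.49) (1.99,-3.98) (6.53,2.12) (-1.60,6.30)

t = z/height = 2.25/12 = 0.1875
s = 1 + (scale-1)·z/height = 1 + (1.75-1)·2.25/12 = 1.140625
θ = twist·z/height = -126°·2.25/12 = -23.6250° = -0.412334 rad
cos θ = 0.916188, sin θ = -0.400749 (intermediates below are computed at full precision and shown rounded to 5 d.p.)
v1: (-3.5,1.5) → rotate → (-2.60553,2.77690) → ×s → (-2.97194,3.16740) → (-2.97,3.17)
v2: (-1.5,-4) → rotate → (-2.97728,-3.06363) → ×s → (-3.39596,-3.49445) → (-3.40,-3.49)
v3: (3,-2.5) → rotate → (1.74669,-3.49272) → ×s → (1.99232,-3.98388) → (1.99,-3.98)
v4: (4.5,4) → rotate → (5.72584,1.86138) → ×s → (6.53104,2.12314) → (6.53,2.12)
v5: (-3.5,4.5) → rotate → (-1.40329,5.52547) → ×s → (-1.60063,6.30249) → (-1.60,6.30)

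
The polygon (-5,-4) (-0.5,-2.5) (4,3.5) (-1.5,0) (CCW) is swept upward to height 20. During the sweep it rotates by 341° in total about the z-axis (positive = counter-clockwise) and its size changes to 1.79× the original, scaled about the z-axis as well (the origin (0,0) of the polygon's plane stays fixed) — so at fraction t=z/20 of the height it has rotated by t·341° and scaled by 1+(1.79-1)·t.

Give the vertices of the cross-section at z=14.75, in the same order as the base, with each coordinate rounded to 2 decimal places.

t = z/height = 14.75/20 = 0.7375
s = 1 + (scale-1)·z/height = 1 + (1.79-1)·14.75/20 = 1.582625
θ = twist·z/height = 341°·14.75/20 = 251.4875° = 4.389285 rad
cos θ = -0.317512, sin θ = -0.948254 (intermediates below are computed at full precision and shown rounded to 5 d.p.)
v1: (-5,-4) → rotate → (-2.20546,6.01132) → ×s → (-3.49042,9.51366) → (-3.49,9.51)
v2: (-0.5,-2.5) → rotate → (-2.21188,1.26791) → ×s → (-3.50058,2.00662) → (-3.50,2.01)
v3: (4,3.5) → rotate → (2.04884,-4.90431) → ×s → (3.24255,-7.76168) → (3.24,-7.76)
v4: (-1.5,0) → rotate → (0.47627,1.42238) → ×s → (0.75375,2.25110) → (0.75,2.25)

Cross-section at z=14.75: (-3.49,9.51) (-3.50,2.01) (3.24,-7.76) (0.75,2.25)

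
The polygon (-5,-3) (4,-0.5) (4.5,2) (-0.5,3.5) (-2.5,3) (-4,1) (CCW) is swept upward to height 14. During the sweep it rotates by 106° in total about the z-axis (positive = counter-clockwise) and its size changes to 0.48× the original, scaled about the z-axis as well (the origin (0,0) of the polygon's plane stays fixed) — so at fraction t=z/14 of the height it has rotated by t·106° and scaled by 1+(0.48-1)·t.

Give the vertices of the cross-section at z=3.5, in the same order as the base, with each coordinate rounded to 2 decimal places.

Cross-section at z=3.5: (-2.73,-4.28) (3.31,1.16) (2.73,3.30) (-1.75,2.53) (-3.11,1.37) (-3.50,-0.77)

t = z/height = 3.5/14 = 0.25
s = 1 + (scale-1)·z/height = 1 + (0.48-1)·3.5/14 = 0.870000
θ = twist·z/height = 106°·3.5/14 = 26.5000° = 0.462512 rad
cos θ = 0.894934, sin θ = 0.446198 (intermediates below are computed at full precision and shown rounded to 5 d.p.)
v1: (-5,-3) → rotate → (-3.13608,-4.91579) → ×s → (-2.72839,-4.27674) → (-2.73,-4.28)
v2: (4,-0.5) → rotate → (3.80284,1.33732) → ×s → (3.30847,1.16347) → (3.31,1.16)
v3: (4.5,2) → rotate → (3.13481,3.79776) → ×s → (2.72728,3.30405) → (2.73,3.30)
v4: (-0.5,3.5) → rotate → (-2.00916,2.90917) → ×s → (-1.74797,2.53098) → (-1.75,2.53)
v5: (-2.5,3) → rotate → (-3.57593,1.56931) → ×s → (-3.11106,1.36530) → (-3.11,1.37)
v6: (-4,1) → rotate → (-4.02594,-0.88986) → ×s → (-3.50256,-0.77418) → (-3.50,-0.77)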